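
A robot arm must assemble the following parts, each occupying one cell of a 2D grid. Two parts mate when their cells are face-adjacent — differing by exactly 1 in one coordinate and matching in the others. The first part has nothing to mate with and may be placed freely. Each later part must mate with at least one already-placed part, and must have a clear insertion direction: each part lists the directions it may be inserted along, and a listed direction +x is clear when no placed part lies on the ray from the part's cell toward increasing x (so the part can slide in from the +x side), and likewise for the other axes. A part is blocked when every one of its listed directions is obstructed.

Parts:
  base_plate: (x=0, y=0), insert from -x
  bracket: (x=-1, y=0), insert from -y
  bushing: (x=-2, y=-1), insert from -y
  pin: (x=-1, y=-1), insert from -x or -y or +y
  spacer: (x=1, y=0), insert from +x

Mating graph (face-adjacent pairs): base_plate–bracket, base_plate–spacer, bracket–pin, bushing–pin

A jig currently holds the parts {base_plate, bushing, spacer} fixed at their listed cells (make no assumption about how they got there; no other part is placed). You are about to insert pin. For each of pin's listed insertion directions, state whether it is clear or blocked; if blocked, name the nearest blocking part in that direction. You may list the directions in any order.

+y: clear; -x: blocked by bushing; -y: clear

-x: nearest on ray is bushing@(-2, -1) ⇒ blocked
-y: ray from pin(-1, -1) has no placed part ⇒ clear
+y: ray from pin(-1, -1) has no placed part ⇒ clear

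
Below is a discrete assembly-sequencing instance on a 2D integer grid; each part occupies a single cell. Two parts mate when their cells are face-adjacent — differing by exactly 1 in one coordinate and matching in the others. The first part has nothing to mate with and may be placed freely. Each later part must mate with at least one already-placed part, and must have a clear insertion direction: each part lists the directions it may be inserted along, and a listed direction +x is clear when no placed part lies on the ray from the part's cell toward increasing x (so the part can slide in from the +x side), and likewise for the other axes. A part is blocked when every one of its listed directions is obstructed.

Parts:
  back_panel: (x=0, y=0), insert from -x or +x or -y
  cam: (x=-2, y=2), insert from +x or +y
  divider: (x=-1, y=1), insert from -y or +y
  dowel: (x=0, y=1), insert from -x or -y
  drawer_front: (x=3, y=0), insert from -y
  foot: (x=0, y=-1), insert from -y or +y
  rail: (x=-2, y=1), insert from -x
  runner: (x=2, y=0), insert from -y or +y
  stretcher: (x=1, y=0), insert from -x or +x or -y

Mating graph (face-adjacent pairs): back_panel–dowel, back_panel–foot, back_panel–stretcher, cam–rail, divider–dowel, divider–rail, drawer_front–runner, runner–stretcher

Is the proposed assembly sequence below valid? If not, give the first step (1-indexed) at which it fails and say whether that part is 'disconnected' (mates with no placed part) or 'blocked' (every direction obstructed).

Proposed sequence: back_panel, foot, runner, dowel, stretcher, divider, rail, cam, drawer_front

1. back_panel@(0, 0) [-x clear] — {back_panel}
2. foot@(0, -1) [-y clear] — {back_panel, foot}
3. runner@(2, 0) — no placed neighbour ⇒ disconnected

Invalid at step 3 (disconnected)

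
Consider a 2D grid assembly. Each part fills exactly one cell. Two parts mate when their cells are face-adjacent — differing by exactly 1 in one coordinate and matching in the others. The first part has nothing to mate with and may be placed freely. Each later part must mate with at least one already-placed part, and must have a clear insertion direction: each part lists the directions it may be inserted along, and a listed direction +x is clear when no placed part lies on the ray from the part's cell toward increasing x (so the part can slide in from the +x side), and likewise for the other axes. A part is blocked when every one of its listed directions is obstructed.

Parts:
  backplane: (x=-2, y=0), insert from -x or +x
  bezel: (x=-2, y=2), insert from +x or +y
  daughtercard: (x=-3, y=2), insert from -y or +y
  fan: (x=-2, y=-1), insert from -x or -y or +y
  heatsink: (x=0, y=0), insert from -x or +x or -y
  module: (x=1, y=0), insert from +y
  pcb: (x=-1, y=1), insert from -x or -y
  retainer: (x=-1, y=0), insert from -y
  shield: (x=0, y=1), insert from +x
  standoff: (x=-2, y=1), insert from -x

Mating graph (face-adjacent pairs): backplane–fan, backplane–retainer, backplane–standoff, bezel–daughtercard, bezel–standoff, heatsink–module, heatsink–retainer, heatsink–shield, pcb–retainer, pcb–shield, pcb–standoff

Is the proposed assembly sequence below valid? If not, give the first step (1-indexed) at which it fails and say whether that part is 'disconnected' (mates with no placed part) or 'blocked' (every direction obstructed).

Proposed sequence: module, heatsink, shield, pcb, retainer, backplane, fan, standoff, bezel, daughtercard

1. module@(1, 0) [+y clear] — {module}
2. heatsink@(0, 0) [-x clear] — {heatsink, module}
3. shield@(0, 1) [+x clear] — {heatsink, module, shield}
4. pcb@(-1, 1) [-x clear] — {heatsink, module, pcb, shield}
5. retainer@(-1, 0) [-y clear] — {heatsink, module, pcb, retainer, shield}
6. backplane@(-2, 0) [-x clear] — {backplane, heatsink, module, pcb, retainer, shield}
7. fan@(-2, -1) [-x clear] — {backplane, fan, heatsink, module, pcb, retainer, shield}
8. standoff@(-2, 1) [-x clear] — {backplane, fan, heatsink, module, pcb, retainer, shield, standoff}
9. bezel@(-2, 2) [+x clear] — {backplane, bezel, fan, heatsink, module, pcb, retainer, shield, standoff}
10. daughtercard@(-3, 2) [-y clear] — {backplane, bezel, daughtercard, fan, heatsink, module, pcb, retainer, shield, standoff}

Valid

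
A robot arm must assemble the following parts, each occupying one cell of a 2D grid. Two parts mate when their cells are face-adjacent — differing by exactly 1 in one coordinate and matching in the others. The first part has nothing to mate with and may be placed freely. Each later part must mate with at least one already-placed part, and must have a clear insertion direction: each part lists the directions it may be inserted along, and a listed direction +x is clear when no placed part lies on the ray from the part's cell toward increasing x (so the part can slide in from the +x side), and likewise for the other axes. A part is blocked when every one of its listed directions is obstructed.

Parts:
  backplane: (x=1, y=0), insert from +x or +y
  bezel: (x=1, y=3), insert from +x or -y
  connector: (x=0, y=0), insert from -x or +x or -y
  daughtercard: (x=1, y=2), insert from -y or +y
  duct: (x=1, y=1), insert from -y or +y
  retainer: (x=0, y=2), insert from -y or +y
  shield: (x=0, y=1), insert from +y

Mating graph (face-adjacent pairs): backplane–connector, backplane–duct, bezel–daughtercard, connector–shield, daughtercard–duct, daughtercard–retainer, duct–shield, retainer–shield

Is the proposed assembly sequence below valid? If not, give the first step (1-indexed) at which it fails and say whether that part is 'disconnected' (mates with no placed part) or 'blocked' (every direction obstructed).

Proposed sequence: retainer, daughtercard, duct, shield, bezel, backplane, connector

1. retainer@(0, 2) [-y clear] — {retainer}
2. daughtercard@(1, 2) [-y clear] — {daughtercard, retainer}
3. duct@(1, 1) [-y clear] — {daughtercard, duct, retainer}
4. shield@(0, 1) — +y all obstructed ⇒ blocked

Invalid at step 4 (blocked)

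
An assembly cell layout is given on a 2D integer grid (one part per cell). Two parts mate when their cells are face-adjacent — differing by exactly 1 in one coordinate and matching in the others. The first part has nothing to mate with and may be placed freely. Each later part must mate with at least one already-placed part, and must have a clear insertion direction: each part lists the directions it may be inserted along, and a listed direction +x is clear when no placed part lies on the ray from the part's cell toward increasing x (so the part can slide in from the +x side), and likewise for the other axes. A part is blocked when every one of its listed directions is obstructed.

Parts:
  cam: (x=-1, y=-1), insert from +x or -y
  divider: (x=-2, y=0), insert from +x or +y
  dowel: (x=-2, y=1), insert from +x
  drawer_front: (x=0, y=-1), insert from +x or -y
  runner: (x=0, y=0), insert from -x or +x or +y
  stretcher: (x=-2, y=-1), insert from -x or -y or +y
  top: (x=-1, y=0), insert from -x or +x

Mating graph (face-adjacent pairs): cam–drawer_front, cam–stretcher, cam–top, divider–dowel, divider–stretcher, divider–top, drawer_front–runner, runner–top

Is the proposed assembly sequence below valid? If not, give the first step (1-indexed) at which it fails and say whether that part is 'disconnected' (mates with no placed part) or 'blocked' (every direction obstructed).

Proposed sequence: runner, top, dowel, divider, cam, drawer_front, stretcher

1. runner@(0, 0) [-x clear] — {runner}
2. top@(-1, 0) [-x clear] — {runner, top}
3. dowel@(-2, 1) — no placed neighbour ⇒ disconnected

Invalid at step 3 (disconnected)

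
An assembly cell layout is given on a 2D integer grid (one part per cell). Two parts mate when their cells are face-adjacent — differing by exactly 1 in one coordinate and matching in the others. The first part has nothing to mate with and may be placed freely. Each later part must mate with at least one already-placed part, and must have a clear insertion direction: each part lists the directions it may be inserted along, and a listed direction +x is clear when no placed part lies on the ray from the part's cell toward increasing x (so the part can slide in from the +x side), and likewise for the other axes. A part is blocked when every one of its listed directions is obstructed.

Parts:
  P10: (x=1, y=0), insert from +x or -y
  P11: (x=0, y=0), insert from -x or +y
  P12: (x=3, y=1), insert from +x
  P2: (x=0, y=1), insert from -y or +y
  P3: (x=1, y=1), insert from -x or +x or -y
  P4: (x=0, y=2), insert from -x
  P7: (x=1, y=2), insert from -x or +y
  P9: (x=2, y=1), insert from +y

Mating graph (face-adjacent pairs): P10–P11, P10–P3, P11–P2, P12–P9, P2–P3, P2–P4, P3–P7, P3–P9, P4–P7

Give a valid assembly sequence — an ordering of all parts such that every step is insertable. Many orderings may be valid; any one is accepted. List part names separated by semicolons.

P7; P3; P2; P11; P4; P10; P9; P12

1. P7@(1, 2) [-x clear] — {P7}
2. P3@(1, 1) [-x clear] — {P3, P7}
3. P2@(0, 1) [-y clear] — {P2, P3, P7}
4. P11@(0, 0) [-x clear] — {P11, P2, P3, P7}
5. P4@(0, 2) [-x clear] — {P11, P2, P3, P4, P7}
6. P10@(1, 0) [+x clear] — {P10, P11, P2, P3, P4, P7}
7. P9@(2, 1) [+y clear] — {P10, P11, P2, P3, P4, P7, P9}
8. P12@(3, 1) [+x clear] — {P10, P11, P12, P2, P3, P4, P7, P9}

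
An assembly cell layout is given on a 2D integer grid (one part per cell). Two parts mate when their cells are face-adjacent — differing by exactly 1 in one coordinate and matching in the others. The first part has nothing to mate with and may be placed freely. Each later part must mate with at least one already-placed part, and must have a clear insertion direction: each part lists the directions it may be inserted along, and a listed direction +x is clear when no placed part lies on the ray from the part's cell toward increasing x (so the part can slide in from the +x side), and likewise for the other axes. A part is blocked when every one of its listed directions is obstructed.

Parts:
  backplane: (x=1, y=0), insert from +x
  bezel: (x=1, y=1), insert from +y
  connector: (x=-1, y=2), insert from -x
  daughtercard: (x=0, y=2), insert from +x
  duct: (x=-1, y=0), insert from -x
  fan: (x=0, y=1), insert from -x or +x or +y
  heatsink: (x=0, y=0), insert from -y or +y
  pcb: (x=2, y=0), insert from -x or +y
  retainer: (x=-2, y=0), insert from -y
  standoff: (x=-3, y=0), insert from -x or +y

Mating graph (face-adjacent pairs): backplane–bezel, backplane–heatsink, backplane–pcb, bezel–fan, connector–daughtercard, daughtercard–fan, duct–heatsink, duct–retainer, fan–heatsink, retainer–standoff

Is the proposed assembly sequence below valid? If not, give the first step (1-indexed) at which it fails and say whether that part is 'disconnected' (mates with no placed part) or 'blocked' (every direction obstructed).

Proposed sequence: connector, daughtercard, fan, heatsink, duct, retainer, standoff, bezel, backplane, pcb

Valid

1. connector@(-1, 2) [-x clear] — {connector}
2. daughtercard@(0, 2) [+x clear] — {connector, daughtercard}
3. fan@(0, 1) [-x clear] — {connector, daughtercard, fan}
4. heatsink@(0, 0) [-y clear] — {connector, daughtercard, fan, heatsink}
5. duct@(-1, 0) [-x clear] — {connector, daughtercard, duct, fan, heatsink}
6. retainer@(-2, 0) [-y clear] — {connector, daughtercard, duct, fan, heatsink, retainer}
7. standoff@(-3, 0) [-x clear] — {connector, daughtercard, duct, fan, heatsink, retainer, standoff}
8. bezel@(1, 1) [+y clear] — {bezel, connector, daughtercard, duct, fan, heatsink, retainer, standoff}
9. backplane@(1, 0) [+x clear] — {backplane, bezel, connector, daughtercard, duct, fan, heatsink, retainer, standoff}
10. pcb@(2, 0) [+y clear] — {backplane, bezel, connector, daughtercard, duct, fan, heatsink, pcb, retainer, standoff}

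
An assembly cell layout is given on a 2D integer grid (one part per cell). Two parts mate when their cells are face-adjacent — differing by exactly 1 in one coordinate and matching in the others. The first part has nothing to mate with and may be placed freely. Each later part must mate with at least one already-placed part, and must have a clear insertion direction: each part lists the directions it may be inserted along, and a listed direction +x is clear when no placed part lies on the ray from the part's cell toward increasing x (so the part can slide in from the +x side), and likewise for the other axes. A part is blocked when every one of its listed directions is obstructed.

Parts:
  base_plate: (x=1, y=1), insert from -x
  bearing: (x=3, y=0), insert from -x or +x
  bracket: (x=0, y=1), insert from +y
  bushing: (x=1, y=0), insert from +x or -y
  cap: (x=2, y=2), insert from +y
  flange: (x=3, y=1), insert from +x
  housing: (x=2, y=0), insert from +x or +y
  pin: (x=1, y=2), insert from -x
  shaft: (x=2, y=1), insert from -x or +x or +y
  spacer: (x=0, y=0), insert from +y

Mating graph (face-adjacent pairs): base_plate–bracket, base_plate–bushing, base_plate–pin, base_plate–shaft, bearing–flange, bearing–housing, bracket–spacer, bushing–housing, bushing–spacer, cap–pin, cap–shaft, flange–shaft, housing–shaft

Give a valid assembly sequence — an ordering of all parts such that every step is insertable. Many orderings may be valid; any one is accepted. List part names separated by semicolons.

shaft; base_plate; bushing; housing; bearing; flange; spacer; pin; cap; bracket

1. shaft@(2, 1) [-x clear] — {shaft}
2. base_plate@(1, 1) [-x clear] — {base_plate, shaft}
3. bushing@(1, 0) [+x clear] — {base_plate, bushing, shaft}
4. housing@(2, 0) [+x clear] — {base_plate, bushing, housing, shaft}
5. bearing@(3, 0) [+x clear] — {base_plate, bearing, bushing, housing, shaft}
6. flange@(3, 1) [+x clear] — {base_plate, bearing, bushing, flange, housing, shaft}
7. spacer@(0, 0) [+y clear] — {base_plate, bearing, bushing, flange, housing, shaft, spacer}
8. pin@(1, 2) [-x clear] — {base_plate, bearing, bushing, flange, housing, pin, shaft, spacer}
9. cap@(2, 2) [+y clear] — {base_plate, bearing, bushing, cap, flange, housing, pin, shaft, spacer}
10. bracket@(0, 1) [+y clear] — {base_plate, bearing, bracket, bushing, cap, flange, housing, pin, shaft, spacer}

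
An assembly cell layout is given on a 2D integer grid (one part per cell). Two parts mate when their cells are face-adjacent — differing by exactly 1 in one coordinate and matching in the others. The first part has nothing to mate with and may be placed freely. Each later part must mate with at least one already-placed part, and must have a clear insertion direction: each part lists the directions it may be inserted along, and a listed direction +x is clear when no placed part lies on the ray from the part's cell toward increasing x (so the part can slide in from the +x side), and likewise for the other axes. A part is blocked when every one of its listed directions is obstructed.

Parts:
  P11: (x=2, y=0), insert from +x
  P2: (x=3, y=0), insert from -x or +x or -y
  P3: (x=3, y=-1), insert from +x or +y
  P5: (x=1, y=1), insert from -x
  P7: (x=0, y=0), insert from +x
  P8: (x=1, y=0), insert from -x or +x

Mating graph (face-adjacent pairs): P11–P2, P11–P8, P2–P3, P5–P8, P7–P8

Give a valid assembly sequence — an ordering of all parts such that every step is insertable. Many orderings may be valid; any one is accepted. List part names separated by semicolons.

P7; P8; P11; P2; P3; P5

1. P7@(0, 0) [+x clear] — {P7}
2. P8@(1, 0) [+x clear] — {P7, P8}
3. P11@(2, 0) [+x clear] — {P11, P7, P8}
4. P2@(3, 0) [+x clear] — {P11, P2, P7, P8}
5. P3@(3, -1) [+x clear] — {P11, P2, P3, P7, P8}
6. P5@(1, 1) [-x clear] — {P11, P2, P3, P5, P7, P8}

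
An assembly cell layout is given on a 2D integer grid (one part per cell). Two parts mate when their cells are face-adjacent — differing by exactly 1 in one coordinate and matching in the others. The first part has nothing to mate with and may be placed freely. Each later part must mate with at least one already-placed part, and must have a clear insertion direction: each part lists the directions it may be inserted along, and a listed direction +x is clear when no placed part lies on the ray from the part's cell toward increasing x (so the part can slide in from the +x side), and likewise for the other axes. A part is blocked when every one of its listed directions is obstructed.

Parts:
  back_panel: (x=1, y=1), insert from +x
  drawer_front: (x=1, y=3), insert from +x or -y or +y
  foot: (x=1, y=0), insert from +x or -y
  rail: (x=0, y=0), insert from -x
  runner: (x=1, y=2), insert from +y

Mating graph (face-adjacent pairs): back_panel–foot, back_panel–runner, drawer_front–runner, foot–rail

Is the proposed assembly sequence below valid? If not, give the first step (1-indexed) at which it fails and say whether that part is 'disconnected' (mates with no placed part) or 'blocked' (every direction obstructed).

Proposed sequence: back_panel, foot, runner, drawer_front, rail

1. back_panel@(1, 1) [+x clear] — {back_panel}
2. foot@(1, 0) [+x clear] — {back_panel, foot}
3. runner@(1, 2) [+y clear] — {back_panel, foot, runner}
4. drawer_front@(1, 3) [+x clear] — {back_panel, drawer_front, foot, runner}
5. rail@(0, 0) [-x clear] — {back_panel, drawer_front, foot, rail, runner}

Valid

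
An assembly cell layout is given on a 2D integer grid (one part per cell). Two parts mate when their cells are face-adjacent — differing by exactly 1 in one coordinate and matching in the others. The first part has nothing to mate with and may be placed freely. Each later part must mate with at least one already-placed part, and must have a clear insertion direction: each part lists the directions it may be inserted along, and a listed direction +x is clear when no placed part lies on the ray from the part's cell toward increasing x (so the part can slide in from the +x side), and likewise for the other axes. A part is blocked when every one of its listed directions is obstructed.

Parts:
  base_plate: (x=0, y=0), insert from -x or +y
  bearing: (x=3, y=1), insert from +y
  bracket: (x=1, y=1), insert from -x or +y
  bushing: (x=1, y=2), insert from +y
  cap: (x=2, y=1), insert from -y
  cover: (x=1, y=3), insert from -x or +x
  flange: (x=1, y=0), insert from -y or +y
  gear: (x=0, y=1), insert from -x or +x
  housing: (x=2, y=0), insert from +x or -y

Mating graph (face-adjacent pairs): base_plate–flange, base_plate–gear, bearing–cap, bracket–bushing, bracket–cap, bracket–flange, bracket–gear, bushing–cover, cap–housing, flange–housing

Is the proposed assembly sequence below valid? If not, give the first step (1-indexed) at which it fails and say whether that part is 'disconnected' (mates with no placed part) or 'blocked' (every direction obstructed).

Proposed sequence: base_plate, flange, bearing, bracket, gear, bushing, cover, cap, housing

Invalid at step 3 (disconnected)

1. base_plate@(0, 0) [-x clear] — {base_plate}
2. flange@(1, 0) [-y clear] — {base_plate, flange}
3. bearing@(3, 1) — no placed neighbour ⇒ disconnected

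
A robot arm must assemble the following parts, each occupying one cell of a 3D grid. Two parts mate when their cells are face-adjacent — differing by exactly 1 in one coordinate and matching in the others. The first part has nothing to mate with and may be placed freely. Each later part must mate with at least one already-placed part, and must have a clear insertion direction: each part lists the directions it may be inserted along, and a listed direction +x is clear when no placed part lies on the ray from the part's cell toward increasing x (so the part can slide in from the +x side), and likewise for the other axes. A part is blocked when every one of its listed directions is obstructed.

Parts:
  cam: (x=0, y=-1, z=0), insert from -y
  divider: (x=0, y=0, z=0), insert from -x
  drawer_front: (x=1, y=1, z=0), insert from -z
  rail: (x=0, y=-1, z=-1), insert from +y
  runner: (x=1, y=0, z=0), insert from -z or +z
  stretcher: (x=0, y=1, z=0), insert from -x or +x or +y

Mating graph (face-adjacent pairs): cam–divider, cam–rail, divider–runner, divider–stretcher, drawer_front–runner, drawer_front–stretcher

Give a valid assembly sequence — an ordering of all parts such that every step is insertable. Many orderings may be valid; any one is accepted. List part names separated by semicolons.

stretcher; divider; drawer_front; cam; runner; rail

1. stretcher@(0, 1, 0) [-x clear] — {stretcher}
2. divider@(0, 0, 0) [-x clear] — {divider, stretcher}
3. drawer_front@(1, 1, 0) [-z clear] — {divider, drawer_front, stretcher}
4. cam@(0, -1, 0) [-y clear] — {cam, divider, drawer_front, stretcher}
5. runner@(1, 0, 0) [-z clear] — {cam, divider, drawer_front, runner, stretcher}
6. rail@(0, -1, -1) [+y clear] — {cam, divider, drawer_front, rail, runner, stretcher}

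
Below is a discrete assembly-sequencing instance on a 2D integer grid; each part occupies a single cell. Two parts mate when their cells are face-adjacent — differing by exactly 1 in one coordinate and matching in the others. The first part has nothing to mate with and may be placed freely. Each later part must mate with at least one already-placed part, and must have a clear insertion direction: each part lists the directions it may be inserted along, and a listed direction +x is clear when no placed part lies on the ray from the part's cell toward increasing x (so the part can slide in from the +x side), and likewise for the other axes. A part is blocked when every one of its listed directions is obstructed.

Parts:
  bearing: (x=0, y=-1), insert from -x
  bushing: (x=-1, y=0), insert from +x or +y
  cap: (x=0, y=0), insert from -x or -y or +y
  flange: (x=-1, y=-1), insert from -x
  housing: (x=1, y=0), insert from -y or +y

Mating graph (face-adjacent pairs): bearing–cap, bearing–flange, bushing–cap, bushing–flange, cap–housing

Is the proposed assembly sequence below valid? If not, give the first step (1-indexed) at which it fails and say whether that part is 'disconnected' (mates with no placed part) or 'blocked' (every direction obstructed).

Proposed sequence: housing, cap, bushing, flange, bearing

Invalid at step 5 (blocked)

1. housing@(1, 0) [-y clear] — {housing}
2. cap@(0, 0) [-x clear] — {cap, housing}
3. bushing@(-1, 0) [+y clear] — {bushing, cap, housing}
4. flange@(-1, -1) [-x clear] — {bushing, cap, flange, housing}
5. bearing@(0, -1) — -x all obstructed ⇒ blocked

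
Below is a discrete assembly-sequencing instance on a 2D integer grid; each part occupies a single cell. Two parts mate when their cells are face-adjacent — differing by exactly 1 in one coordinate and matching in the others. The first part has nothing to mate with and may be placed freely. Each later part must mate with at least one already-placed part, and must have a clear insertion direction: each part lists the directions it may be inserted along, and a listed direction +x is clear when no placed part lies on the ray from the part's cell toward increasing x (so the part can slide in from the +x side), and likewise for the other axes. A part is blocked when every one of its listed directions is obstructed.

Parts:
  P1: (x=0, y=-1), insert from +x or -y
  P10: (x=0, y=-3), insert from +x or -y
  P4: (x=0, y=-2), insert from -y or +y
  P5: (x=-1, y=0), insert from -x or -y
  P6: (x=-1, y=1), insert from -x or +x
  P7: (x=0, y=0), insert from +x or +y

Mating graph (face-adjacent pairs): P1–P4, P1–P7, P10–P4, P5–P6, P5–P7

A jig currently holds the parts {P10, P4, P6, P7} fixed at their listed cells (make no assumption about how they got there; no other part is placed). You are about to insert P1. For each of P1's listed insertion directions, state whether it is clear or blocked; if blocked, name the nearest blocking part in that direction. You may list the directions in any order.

+x: clear; -y: blocked by P4

+x: ray from P1(0, -1) has no placed part ⇒ clear
-y: nearest on ray is P4@(0, -2) ⇒ blocked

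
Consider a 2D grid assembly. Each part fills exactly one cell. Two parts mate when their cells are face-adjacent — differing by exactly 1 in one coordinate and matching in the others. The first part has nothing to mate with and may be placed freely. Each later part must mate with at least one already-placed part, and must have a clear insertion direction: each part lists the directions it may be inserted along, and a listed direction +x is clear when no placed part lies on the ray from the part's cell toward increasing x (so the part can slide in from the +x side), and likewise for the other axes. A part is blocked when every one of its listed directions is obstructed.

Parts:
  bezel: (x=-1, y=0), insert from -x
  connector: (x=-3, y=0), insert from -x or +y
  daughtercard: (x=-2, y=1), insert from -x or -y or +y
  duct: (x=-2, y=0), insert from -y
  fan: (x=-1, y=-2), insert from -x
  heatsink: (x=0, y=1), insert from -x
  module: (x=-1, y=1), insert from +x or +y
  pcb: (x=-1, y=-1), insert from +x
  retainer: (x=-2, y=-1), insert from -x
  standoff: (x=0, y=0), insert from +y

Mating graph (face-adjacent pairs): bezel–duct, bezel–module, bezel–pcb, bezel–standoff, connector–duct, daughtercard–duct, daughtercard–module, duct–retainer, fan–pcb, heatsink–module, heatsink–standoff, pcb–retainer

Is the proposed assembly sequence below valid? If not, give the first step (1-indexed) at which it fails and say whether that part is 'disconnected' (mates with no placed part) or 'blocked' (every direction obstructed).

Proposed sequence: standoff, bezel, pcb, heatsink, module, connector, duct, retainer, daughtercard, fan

1. standoff@(0, 0) [+y clear] — {standoff}
2. bezel@(-1, 0) [-x clear] — {bezel, standoff}
3. pcb@(-1, -1) [+x clear] — {bezel, pcb, standoff}
4. heatsink@(0, 1) [-x clear] — {bezel, heatsink, pcb, standoff}
5. module@(-1, 1) [+y clear] — {bezel, heatsink, module, pcb, standoff}
6. connector@(-3, 0) — no placed neighbour ⇒ disconnected

Invalid at step 6 (disconnected)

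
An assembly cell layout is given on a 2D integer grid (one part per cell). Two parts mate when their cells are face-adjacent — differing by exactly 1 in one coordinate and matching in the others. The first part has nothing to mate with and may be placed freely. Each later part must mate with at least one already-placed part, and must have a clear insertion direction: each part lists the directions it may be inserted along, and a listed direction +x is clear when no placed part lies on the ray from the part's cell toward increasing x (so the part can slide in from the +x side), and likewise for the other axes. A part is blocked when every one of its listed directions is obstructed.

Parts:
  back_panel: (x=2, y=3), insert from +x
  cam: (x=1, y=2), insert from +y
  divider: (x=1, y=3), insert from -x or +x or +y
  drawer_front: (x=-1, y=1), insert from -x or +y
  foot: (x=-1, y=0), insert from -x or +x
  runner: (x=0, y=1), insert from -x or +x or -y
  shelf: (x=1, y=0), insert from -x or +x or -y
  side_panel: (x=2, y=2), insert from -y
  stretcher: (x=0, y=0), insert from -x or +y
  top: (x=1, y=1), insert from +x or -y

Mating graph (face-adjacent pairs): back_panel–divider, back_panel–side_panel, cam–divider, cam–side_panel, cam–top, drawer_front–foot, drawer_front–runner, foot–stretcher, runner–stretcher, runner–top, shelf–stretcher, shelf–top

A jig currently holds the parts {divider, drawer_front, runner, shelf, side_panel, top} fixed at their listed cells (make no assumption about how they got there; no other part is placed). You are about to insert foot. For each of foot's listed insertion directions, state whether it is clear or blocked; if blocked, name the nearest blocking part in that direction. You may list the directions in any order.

-x: ray from foot(-1, 0) has no placed part ⇒ clear
+x: nearest on ray is shelf@(1, 0) ⇒ blocked

+x: blocked by shelf; -x: clear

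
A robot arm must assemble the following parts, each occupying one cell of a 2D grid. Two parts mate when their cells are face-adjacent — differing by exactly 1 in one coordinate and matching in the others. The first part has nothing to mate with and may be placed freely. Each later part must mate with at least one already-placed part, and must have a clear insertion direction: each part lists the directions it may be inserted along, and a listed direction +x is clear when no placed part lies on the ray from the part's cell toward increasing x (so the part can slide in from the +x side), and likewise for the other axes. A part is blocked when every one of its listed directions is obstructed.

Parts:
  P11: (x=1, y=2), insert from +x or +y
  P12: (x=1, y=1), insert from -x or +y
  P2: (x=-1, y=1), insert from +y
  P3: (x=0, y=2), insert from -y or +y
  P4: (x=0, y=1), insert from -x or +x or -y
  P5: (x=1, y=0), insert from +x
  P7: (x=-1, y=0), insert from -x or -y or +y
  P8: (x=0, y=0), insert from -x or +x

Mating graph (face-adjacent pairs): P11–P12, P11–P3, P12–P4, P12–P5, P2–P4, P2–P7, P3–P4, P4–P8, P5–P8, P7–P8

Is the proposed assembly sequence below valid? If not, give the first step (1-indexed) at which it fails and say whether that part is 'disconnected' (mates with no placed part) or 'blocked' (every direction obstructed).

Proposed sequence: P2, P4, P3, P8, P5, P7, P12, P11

Valid

1. P2@(-1, 1) [+y clear] — {P2}
2. P4@(0, 1) [+x clear] — {P2, P4}
3. P3@(0, 2) [+y clear] — {P2, P3, P4}
4. P8@(0, 0) [-x clear] — {P2, P3, P4, P8}
5. P5@(1, 0) [+x clear] — {P2, P3, P4, P5, P8}
6. P7@(-1, 0) [-x clear] — {P2, P3, P4, P5, P7, P8}
7. P12@(1, 1) [+y clear] — {P12, P2, P3, P4, P5, P7, P8}
8. P11@(1, 2) [+x clear] — {P11, P12, P2, P3, P4, P5, P7, P8}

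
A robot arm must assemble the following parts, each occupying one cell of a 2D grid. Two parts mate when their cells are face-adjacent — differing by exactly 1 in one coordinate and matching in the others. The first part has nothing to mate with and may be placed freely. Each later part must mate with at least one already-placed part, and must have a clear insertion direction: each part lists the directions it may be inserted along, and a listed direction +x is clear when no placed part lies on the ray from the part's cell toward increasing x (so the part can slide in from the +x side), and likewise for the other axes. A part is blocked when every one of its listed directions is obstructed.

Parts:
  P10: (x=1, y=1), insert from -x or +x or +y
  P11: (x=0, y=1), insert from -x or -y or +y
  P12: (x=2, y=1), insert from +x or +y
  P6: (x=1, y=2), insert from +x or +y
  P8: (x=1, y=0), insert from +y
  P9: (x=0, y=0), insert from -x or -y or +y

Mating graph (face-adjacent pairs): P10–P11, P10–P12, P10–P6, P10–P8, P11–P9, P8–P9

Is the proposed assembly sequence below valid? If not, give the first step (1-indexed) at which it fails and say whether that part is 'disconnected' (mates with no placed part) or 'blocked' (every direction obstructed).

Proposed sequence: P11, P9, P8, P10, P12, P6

Valid

1. P11@(0, 1) [-x clear] — {P11}
2. P9@(0, 0) [-x clear] — {P11, P9}
3. P8@(1, 0) [+y clear] — {P11, P8, P9}
4. P10@(1, 1) [+x clear] — {P10, P11, P8, P9}
5. P12@(2, 1) [+x clear] — {P10, P11, P12, P8, P9}
6. P6@(1, 2) [+x clear] — {P10, P11, P12, P6, P8, P9}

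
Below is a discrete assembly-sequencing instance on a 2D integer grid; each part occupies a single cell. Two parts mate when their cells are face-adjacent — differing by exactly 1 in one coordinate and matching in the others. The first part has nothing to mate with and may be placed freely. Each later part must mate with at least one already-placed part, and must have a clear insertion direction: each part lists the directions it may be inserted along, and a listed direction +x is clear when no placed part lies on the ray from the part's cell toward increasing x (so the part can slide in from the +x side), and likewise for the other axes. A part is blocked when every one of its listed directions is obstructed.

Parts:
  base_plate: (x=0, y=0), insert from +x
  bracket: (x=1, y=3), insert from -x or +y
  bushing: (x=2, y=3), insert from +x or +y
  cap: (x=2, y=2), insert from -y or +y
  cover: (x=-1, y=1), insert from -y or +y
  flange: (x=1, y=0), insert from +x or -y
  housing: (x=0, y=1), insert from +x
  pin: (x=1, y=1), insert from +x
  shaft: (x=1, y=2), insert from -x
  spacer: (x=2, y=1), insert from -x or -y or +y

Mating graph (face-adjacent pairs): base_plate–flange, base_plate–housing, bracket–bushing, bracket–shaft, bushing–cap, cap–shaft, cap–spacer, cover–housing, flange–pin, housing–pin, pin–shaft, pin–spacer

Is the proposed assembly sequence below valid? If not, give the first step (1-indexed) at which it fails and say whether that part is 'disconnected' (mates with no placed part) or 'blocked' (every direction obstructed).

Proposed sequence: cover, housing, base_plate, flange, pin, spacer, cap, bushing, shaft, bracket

Valid

1. cover@(-1, 1) [-y clear] — {cover}
2. housing@(0, 1) [+x clear] — {cover, housing}
3. base_plate@(0, 0) [+x clear] — {base_plate, cover, housing}
4. flange@(1, 0) [+x clear] — {base_plate, cover, flange, housing}
5. pin@(1, 1) [+x clear] — {base_plate, cover, flange, housing, pin}
6. spacer@(2, 1) [-y clear] — {base_plate, cover, flange, housing, pin, spacer}
7. cap@(2, 2) [+y clear] — {base_plate, cap, cover, flange, housing, pin, spacer}
8. bushing@(2, 3) [+x clear] — {base_plate, bushing, cap, cover, flange, housing, pin, spacer}
9. shaft@(1, 2) [-x clear] — {base_plate, bushing, cap, cover, flange, housing, pin, shaft, spacer}
10. bracket@(1, 3) [-x clear] — {base_plate, bracket, bushing, cap, cover, flange, housing, pin, shaft, spacer}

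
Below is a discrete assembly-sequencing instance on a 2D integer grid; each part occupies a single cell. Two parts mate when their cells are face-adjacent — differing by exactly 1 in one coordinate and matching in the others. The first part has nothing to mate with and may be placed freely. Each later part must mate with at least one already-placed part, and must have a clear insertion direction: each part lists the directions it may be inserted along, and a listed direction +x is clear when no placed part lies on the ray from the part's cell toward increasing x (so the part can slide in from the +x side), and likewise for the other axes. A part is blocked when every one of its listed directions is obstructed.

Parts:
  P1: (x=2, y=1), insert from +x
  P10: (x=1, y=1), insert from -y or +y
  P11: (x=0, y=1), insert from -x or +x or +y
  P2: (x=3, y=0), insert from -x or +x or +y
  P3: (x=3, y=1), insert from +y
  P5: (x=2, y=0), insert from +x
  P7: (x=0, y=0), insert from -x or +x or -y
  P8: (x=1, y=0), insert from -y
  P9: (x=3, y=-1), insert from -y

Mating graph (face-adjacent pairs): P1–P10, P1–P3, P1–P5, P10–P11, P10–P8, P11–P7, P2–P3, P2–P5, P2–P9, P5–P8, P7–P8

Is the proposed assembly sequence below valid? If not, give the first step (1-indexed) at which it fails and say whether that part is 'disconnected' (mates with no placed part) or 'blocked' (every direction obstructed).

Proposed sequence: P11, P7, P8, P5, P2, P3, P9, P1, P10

Invalid at step 8 (blocked)

1. P11@(0, 1) [-x clear] — {P11}
2. P7@(0, 0) [-x clear] — {P11, P7}
3. P8@(1, 0) [-y clear] — {P11, P7, P8}
4. P5@(2, 0) [+x clear] — {P11, P5, P7, P8}
5. P2@(3, 0) [+x clear] — {P11, P2, P5, P7, P8}
6. P3@(3, 1) [+y clear] — {P11, P2, P3, P5, P7, P8}
7. P9@(3, -1) [-y clear] — {P11, P2, P3, P5, P7, P8, P9}
8. P1@(2, 1) — +x all obstructed ⇒ blocked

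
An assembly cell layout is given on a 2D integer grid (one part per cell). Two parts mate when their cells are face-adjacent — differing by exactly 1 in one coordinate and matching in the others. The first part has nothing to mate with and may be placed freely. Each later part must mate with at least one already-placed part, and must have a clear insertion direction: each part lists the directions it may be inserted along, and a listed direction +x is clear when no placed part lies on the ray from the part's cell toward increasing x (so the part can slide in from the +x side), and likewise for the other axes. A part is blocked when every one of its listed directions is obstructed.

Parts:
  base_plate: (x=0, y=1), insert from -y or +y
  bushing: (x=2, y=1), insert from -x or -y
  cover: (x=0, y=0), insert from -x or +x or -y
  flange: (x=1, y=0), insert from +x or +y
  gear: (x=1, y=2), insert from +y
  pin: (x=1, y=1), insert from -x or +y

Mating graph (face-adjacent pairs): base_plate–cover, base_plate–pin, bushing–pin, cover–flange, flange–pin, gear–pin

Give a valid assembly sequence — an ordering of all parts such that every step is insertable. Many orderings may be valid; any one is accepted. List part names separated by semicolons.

flange; cover; base_plate; pin; bushing; gear

1. flange@(1, 0) [+x clear] — {flange}
2. cover@(0, 0) [-x clear] — {cover, flange}
3. base_plate@(0, 1) [+y clear] — {base_plate, cover, flange}
4. pin@(1, 1) [+y clear] — {base_plate, cover, flange, pin}
5. bushing@(2, 1) [-y clear] — {base_plate, bushing, cover, flange, pin}
6. gear@(1, 2) [+y clear] — {base_plate, bushing, cover, flange, gear, pin}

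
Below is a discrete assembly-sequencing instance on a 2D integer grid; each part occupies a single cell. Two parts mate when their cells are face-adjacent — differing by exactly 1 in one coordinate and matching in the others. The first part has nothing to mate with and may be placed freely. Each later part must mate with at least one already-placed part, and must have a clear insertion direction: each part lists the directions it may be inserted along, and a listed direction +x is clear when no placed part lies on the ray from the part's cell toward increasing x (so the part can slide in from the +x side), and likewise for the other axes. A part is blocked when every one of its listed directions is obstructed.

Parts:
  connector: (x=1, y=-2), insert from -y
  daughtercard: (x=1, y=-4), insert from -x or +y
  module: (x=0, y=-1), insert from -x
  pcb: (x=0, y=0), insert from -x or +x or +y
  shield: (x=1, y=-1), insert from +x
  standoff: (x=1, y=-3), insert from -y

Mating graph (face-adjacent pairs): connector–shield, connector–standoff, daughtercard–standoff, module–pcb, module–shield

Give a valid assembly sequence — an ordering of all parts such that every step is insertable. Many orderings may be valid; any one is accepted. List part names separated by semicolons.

1. module@(0, -1) [-x clear] — {module}
2. pcb@(0, 0) [-x clear] — {module, pcb}
3. shield@(1, -1) [+x clear] — {module, pcb, shield}
4. connector@(1, -2) [-y clear] — {connector, module, pcb, shield}
5. standoff@(1, -3) [-y clear] — {connector, module, pcb, shield, standoff}
6. daughtercard@(1, -4) [-x clear] — {connector, daughtercard, module, pcb, shield, standoff}

module; pcb; shield; connector; standoff; daughtercard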